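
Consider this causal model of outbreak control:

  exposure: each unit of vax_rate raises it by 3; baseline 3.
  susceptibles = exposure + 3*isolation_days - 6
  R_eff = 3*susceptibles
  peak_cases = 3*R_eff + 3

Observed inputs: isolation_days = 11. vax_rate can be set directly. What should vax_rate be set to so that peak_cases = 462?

Substituting into the susceptibles equation gives susceptibles = 3*vax_rate + 30.
So R_eff = 9*vax_rate + 90.
Substituting into the peak_cases equation gives peak_cases = 27*vax_rate + 273.
Solve 27*vax_rate + 273 = 462: vax_rate = (462 - 273) / 27 = 7.

vax_rate = 7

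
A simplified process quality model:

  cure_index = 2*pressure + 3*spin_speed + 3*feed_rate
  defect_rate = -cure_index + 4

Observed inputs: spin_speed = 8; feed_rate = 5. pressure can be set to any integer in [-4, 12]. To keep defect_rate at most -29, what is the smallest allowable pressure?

Substituting into the cure_index equation gives cure_index = 2*pressure + 39.
Substituting into the defect_rate equation gives defect_rate = -2*pressure - 35.
Require -2*pressure - 35 ≤ -29, so pressure ≥ -3.
The smallest integer in [-4, 12] satisfying this is -3.

pressure = -3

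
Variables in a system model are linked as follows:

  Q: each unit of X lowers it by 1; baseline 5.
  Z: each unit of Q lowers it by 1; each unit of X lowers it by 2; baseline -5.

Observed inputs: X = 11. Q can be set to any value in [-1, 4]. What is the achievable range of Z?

Intervening on Q fixes its value directly, overriding its dependence on X.
Substituting into the Z equation gives Z = -Q - 27.
Linear in Q, so extremes are at the endpoints: Q = -1 gives Z = -26; Q = 4 gives Z = -31.

-31 to -26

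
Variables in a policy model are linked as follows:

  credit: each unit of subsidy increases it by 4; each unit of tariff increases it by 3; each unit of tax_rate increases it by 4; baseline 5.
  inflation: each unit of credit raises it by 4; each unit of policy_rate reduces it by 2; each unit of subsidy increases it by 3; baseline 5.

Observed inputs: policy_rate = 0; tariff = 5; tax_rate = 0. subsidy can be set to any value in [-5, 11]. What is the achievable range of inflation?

-10 to 294

Substituting into the credit equation gives credit = 4*subsidy + 20.
Substituting into the inflation equation gives inflation = 19*subsidy + 85.
Linear in subsidy, so extremes are at the endpoints: subsidy = -5 gives inflation = -10; subsidy = 11 gives inflation = 294.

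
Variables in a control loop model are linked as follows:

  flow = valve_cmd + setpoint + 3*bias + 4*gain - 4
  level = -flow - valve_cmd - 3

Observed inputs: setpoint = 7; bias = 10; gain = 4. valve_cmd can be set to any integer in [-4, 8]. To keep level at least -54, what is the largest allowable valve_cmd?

Substituting into the flow equation gives flow = valve_cmd + 49.
Substituting into the level equation gives level = -2*valve_cmd - 52.
Require -2*valve_cmd - 52 ≥ -54, so valve_cmd ≤ 1.
The largest integer in [-4, 8] satisfying this is 1.

valve_cmd = 1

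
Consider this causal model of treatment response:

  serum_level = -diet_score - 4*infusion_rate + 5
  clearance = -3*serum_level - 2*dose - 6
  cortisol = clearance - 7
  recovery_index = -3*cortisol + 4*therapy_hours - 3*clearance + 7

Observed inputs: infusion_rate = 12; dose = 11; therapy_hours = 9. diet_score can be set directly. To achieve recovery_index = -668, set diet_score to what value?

diet_score = 7

Substituting into the serum_level equation gives serum_level = -diet_score - 43.
This gives clearance = 3*diet_score + 101.
Substituting into the cortisol equation gives cortisol = 3*diet_score + 94.
So recovery_index = -18*diet_score - 542.
Solve -18*diet_score - 542 = -668: diet_score = (-668 + 542) / -18 = 7.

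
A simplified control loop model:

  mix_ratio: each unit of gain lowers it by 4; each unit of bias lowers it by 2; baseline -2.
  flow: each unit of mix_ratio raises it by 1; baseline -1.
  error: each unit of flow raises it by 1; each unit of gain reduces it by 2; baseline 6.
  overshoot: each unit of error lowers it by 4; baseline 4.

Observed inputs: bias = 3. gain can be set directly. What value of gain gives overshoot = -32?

gain = -2

Substituting into the mix_ratio equation gives mix_ratio = -4*gain - 8.
Substituting into the flow equation gives flow = -4*gain - 9.
error becomes -6*gain - 3.
overshoot becomes 24*gain + 16.
Solve 24*gain + 16 = -32: gain = (-32 - 16) / 24 = -2.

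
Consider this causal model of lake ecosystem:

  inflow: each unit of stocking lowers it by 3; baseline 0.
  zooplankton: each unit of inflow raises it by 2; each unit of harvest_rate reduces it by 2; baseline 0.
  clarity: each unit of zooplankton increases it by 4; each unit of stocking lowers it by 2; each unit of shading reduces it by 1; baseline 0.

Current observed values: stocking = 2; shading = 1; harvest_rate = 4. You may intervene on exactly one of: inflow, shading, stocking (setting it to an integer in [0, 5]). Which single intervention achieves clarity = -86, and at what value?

set shading = 2

Intervening on inflow: clarity = 8*inflow - 37. Reaching -86 requires inflow = -49/8, not an integer.
Intervening on shading: with other inputs at their observed values, clarity = -shading - 84. Solving for -86 gives shading = 2, within [0, 5].
Intervening on stocking: clarity = -26*stocking - 33. Reaching -86 requires stocking = 53/26, not an integer.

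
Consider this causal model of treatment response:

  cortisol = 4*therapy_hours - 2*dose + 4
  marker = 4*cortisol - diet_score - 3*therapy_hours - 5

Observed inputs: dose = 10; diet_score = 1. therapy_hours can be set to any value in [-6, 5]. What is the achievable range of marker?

-148 to -5

Substituting into the cortisol equation gives cortisol = 4*therapy_hours - 16.
So marker = 13*therapy_hours - 70.
Linear in therapy_hours, so extremes are at the endpoints: therapy_hours = -6 gives marker = -148; therapy_hours = 5 gives marker = -5.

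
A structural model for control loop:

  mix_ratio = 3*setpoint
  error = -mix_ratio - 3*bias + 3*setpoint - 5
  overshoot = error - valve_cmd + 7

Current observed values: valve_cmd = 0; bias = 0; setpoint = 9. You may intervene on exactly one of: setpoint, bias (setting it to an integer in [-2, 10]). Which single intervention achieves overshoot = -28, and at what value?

set bias = 10

Intervening on setpoint: the paths from setpoint to overshoot cancel (net effect zero), leaving overshoot = 2; -28 is unreachable this way.
Intervening on bias: with other inputs at their observed values, overshoot = -3*bias + 2. Solving for -28 gives bias = 10, within [-2, 10].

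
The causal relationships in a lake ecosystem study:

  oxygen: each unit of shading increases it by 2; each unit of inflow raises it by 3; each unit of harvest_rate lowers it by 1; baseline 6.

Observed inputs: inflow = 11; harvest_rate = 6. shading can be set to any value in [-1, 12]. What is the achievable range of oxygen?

Substituting into the oxygen equation gives oxygen = 2*shading + 33.
Linear in shading, so extremes are at the endpoints: shading = -1 gives oxygen = 31; shading = 12 gives oxygen = 57.

31 to 57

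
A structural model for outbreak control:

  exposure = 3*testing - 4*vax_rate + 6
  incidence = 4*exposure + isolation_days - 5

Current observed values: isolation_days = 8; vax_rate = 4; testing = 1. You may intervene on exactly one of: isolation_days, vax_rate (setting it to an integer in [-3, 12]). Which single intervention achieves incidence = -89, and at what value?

set vax_rate = 8

Intervening on isolation_days: incidence = isolation_days - 33. Reaching -89 requires isolation_days = -56, outside [-3, 12].
Intervening on vax_rate: with other inputs at their observed values, incidence = -16*vax_rate + 39. Solving for -89 gives vax_rate = 8, within [-3, 12].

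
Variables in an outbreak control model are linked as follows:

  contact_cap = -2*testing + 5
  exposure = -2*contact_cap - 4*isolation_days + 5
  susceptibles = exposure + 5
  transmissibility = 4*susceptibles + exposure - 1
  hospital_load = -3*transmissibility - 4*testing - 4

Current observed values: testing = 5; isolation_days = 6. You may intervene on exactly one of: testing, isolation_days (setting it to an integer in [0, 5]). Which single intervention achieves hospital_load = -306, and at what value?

Intervening on testing: hospital_load = -64*testing + 374. Reaching -306 requires testing = 85/8, not an integer.
Intervening on isolation_days: with other inputs at their observed values, hospital_load = 60*isolation_days - 306. Solving for -306 gives isolation_days = 0, within [0, 5].

set isolation_days = 0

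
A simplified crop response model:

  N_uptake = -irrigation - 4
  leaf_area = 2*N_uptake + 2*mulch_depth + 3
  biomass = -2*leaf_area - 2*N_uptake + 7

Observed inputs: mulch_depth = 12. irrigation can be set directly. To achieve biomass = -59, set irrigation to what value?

Substituting into the leaf_area equation gives leaf_area = -2*irrigation + 19.
Substituting into the biomass equation gives biomass = 6*irrigation - 23.
Solve 6*irrigation - 23 = -59: irrigation = (-59 + 23) / 6 = -6.

irrigation = -6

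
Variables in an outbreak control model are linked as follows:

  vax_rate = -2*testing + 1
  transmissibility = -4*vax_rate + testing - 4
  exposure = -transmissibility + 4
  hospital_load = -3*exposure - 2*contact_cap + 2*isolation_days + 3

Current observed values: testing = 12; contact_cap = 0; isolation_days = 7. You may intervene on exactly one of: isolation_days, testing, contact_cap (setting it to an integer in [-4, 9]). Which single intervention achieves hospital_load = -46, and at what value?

Intervening on isolation_days: hospital_load = 2*isolation_days + 291. Reaching -46 requires isolation_days = -337/2, not an integer.
Intervening on testing: with other inputs at their observed values, hospital_load = 27*testing - 19. Solving for -46 gives testing = -1, within [-4, 9].
Intervening on contact_cap: hospital_load = -2*contact_cap + 305. Reaching -46 requires contact_cap = 351/2, not an integer.

set testing = -1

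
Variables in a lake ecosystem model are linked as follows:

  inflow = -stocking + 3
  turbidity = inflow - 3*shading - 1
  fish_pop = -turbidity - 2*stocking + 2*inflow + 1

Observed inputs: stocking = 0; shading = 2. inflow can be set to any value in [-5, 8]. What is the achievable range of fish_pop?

Intervening on inflow fixes its value directly, overriding its dependence on stocking.
Substituting into the turbidity equation gives turbidity = inflow - 7.
Substituting into the fish_pop equation gives fish_pop = inflow + 8.
Linear in inflow, so extremes are at the endpoints: inflow = -5 gives fish_pop = 3; inflow = 8 gives fish_pop = 16.

3 to 16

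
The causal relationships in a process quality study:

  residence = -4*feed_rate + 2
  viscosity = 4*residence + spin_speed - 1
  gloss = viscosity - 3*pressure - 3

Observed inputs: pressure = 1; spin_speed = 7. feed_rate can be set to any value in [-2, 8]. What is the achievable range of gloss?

Substituting into the viscosity equation gives viscosity = -16*feed_rate + 14.
Substituting into the gloss equation gives gloss = -16*feed_rate + 8.
Linear in feed_rate, so extremes are at the endpoints: feed_rate = -2 gives gloss = 40; feed_rate = 8 gives gloss = -120.

-120 to 40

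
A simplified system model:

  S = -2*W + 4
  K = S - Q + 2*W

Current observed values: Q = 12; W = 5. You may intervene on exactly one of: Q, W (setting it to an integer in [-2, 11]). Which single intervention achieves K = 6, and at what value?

set Q = -2

Intervening on Q: with other inputs at their observed values, K = -Q + 4. Solving for 6 gives Q = -2, within [-2, 11].
Intervening on W: the paths from W to K cancel (net effect zero), leaving K = -8; 6 is unreachable this way.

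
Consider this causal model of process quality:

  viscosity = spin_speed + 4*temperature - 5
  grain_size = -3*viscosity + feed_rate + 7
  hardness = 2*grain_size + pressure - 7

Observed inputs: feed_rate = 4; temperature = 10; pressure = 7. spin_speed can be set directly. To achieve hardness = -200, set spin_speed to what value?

Substituting into the viscosity equation gives viscosity = spin_speed + 35.
This gives grain_size = -3*spin_speed - 94.
This gives hardness = -6*spin_speed - 188.
Solve -6*spin_speed - 188 = -200: spin_speed = (-200 + 188) / -6 = 2.

spin_speed = 2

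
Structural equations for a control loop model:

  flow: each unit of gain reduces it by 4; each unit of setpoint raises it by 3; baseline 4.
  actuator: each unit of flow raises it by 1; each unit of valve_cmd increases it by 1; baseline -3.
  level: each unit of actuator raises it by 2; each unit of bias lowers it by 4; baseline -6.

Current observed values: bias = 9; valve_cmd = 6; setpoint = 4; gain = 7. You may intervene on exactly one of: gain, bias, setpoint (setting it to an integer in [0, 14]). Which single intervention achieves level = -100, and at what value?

set gain = 12

Intervening on gain: with other inputs at their observed values, level = -8*gain - 4. Solving for -100 gives gain = 12, within [0, 14].
Intervening on bias: level = -4*bias - 24. Reaching -100 requires bias = 19, outside [0, 14].
Intervening on setpoint: level = 6*setpoint - 84. Reaching -100 requires setpoint = -8/3, not an integer.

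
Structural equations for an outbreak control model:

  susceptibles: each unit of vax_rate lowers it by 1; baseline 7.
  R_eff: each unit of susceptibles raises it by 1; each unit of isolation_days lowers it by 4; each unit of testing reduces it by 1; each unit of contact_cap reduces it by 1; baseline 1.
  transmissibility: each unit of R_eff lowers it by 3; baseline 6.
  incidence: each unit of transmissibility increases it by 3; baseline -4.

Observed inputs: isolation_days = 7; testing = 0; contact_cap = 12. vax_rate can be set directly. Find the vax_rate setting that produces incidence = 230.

Substituting into the R_eff equation gives R_eff = -vax_rate - 32.
So transmissibility = 3*vax_rate + 102.
Substituting into the incidence equation gives incidence = 9*vax_rate + 302.
Solve 9*vax_rate + 302 = 230: vax_rate = (230 - 302) / 9 = -8.

vax_rate = -8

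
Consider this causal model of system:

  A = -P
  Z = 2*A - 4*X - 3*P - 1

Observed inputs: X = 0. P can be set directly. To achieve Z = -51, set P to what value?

Substituting into the Z equation gives Z = -5*P - 1.
Solve -5*P - 1 = -51: P = (-51 + 1) / -5 = 10.

P = 10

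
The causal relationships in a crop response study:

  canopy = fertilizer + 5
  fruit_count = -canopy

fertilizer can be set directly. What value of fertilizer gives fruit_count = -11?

fertilizer = 6

Substituting into the fruit_count equation gives fruit_count = -fertilizer - 5.
Solve -fertilizer - 5 = -11: fertilizer = (-11 + 5) / -1 = 6.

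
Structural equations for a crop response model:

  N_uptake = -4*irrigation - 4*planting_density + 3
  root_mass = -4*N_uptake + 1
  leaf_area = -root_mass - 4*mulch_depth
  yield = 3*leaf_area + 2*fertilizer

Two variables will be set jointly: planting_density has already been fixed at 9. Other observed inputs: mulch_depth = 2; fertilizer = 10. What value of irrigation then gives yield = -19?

irrigation = -8

With planting_density held at 9:
Substituting into the N_uptake equation gives N_uptake = -4*irrigation - 33.
Substituting into the root_mass equation gives root_mass = 16*irrigation + 133.
Substituting into the leaf_area equation gives leaf_area = -16*irrigation - 141.
yield becomes -48*irrigation - 403.
Solve -48*irrigation - 403 = -19: irrigation = (-19 + 403) / -48 = -8.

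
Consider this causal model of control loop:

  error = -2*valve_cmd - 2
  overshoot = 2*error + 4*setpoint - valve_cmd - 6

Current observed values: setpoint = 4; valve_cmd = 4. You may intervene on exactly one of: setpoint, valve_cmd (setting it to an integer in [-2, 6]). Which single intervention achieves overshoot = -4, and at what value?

Intervening on setpoint: overshoot = 4*setpoint - 30. Reaching -4 requires setpoint = 13/2, not an integer.
Intervening on valve_cmd: with other inputs at their observed values, overshoot = -5*valve_cmd + 6. Solving for -4 gives valve_cmd = 2, within [-2, 6].

set valve_cmd = 2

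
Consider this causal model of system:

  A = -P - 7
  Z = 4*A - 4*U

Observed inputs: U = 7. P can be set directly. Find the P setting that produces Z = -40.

P = -4

Substituting into the Z equation gives Z = -4*P - 56.
Solve -4*P - 56 = -40: P = (-40 + 56) / -4 = -4.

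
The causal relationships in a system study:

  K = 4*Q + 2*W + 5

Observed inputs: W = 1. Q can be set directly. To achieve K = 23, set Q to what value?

Substituting into the K equation gives K = 4*Q + 7.
Solve 4*Q + 7 = 23: Q = (23 - 7) / 4 = 4.

Q = 4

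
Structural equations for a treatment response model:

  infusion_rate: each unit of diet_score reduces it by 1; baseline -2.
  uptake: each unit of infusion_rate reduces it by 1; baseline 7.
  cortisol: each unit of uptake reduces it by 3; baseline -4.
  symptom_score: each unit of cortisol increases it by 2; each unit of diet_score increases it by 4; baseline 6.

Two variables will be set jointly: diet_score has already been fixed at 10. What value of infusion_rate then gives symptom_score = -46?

infusion_rate = -7

With diet_score held at 10:
Intervening on infusion_rate fixes its value directly, overriding its dependence on diet_score.
Substituting into the cortisol equation gives cortisol = 3*infusion_rate - 25.
Substituting into the symptom_score equation gives symptom_score = 6*infusion_rate - 4.
Solve 6*infusion_rate - 4 = -46: infusion_rate = (-46 + 4) / 6 = -7.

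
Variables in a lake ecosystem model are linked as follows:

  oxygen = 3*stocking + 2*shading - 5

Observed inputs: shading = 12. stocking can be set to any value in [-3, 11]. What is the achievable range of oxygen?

10 to 52

Substituting into the oxygen equation gives oxygen = 3*stocking + 19.
Linear in stocking, so extremes are at the endpoints: stocking = -3 gives oxygen = 10; stocking = 11 gives oxygen = 52.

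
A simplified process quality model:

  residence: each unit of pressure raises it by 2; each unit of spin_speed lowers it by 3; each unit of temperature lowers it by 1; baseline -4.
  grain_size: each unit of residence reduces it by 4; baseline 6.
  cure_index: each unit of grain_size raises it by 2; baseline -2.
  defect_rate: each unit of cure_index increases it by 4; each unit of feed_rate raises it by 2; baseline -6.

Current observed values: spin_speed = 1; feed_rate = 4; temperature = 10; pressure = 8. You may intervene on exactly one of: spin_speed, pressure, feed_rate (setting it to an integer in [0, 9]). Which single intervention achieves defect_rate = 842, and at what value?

set spin_speed = 9

Intervening on spin_speed: with other inputs at their observed values, defect_rate = 96*spin_speed - 22. Solving for 842 gives spin_speed = 9, within [0, 9].
Intervening on pressure: defect_rate = -64*pressure + 586. Reaching 842 requires pressure = -4, outside [0, 9].
Intervening on feed_rate: defect_rate = 2*feed_rate + 66. Reaching 842 requires feed_rate = 388, outside [0, 9].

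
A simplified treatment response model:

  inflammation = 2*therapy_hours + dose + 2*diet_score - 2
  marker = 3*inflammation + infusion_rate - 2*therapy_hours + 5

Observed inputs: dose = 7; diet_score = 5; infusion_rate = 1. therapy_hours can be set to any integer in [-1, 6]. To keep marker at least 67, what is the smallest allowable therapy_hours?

Substituting into the inflammation equation gives inflammation = 2*therapy_hours + 15.
This gives marker = 4*therapy_hours + 51.
Require 4*therapy_hours + 51 ≥ 67, so therapy_hours ≥ 4.
The smallest integer in [-1, 6] satisfying this is 4.

therapy_hours = 4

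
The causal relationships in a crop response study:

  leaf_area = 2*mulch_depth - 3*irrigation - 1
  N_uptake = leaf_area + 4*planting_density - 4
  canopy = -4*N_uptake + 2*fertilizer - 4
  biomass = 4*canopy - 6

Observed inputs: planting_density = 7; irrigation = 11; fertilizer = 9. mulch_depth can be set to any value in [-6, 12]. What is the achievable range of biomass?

Substituting into the leaf_area equation gives leaf_area = 2*mulch_depth - 34.
Substituting into the N_uptake equation gives N_uptake = 2*mulch_depth - 10.
This gives canopy = -8*mulch_depth + 54.
Substituting into the biomass equation gives biomass = -32*mulch_depth + 210.
Linear in mulch_depth, so extremes are at the endpoints: mulch_depth = -6 gives biomass = 402; mulch_depth = 12 gives biomass = -174.

-174 to 402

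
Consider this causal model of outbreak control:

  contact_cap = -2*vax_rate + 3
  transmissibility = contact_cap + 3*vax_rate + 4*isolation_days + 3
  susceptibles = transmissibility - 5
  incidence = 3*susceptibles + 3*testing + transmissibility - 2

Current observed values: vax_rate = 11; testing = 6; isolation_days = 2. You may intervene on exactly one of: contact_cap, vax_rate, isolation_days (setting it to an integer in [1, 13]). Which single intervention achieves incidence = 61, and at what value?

Intervening on contact_cap: incidence = 4*contact_cap + 177. Reaching 61 requires contact_cap = -29, outside [1, 13].
Intervening on vax_rate: with other inputs at their observed values, incidence = 4*vax_rate + 57. Solving for 61 gives vax_rate = 1, within [1, 13].
Intervening on isolation_days: incidence = 16*isolation_days + 69. Reaching 61 requires isolation_days = -1/2, not an integer.

set vax_rate = 1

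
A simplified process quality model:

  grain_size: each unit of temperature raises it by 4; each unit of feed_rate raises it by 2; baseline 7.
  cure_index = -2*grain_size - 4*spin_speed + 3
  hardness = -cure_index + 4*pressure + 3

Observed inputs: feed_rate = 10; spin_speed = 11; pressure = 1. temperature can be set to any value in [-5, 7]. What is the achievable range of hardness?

Substituting into the grain_size equation gives grain_size = 4*temperature + 27.
Substituting into the cure_index equation gives cure_index = -8*temperature - 95.
hardness becomes 8*temperature + 102.
Linear in temperature, so extremes are at the endpoints: temperature = -5 gives hardness = 62; temperature = 7 gives hardness = 158.

62 to 158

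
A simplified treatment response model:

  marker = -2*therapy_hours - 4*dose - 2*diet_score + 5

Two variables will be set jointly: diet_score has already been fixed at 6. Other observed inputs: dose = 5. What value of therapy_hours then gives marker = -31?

therapy_hours = 2

With diet_score held at 6:
Substituting into the marker equation gives marker = -2*therapy_hours - 27.
Solve -2*therapy_hours - 27 = -31: therapy_hours = (-31 + 27) / -2 = 2.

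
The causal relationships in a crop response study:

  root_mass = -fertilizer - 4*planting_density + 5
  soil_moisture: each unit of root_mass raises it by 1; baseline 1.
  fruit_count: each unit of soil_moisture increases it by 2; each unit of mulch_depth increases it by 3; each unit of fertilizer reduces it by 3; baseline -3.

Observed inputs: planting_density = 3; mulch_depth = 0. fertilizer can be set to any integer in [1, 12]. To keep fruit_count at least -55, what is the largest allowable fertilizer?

Substituting into the root_mass equation gives root_mass = -fertilizer - 7.
Substituting into the soil_moisture equation gives soil_moisture = -fertilizer - 6.
fruit_count becomes -5*fertilizer - 15.
Require -5*fertilizer - 15 ≥ -55, so fertilizer ≤ 8.
The largest integer in [1, 12] satisfying this is 8.

fertilizer = 8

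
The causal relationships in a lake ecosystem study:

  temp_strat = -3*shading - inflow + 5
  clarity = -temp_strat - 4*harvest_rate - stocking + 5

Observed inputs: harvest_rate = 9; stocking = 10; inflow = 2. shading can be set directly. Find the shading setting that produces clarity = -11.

Substituting into the temp_strat equation gives temp_strat = -3*shading + 3.
Substituting into the clarity equation gives clarity = 3*shading - 44.
Solve 3*shading - 44 = -11: shading = (-11 + 44) / 3 = 11.

shading = 11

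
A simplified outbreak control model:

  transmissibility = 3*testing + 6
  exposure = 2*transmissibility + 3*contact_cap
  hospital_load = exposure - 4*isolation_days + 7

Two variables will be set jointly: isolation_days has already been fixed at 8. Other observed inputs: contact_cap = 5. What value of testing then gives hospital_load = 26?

testing = 4

With isolation_days held at 8:
Substituting into the exposure equation gives exposure = 6*testing + 27.
Substituting into the hospital_load equation gives hospital_load = 6*testing + 2.
Solve 6*testing + 2 = 26: testing = (26 - 2) / 6 = 4.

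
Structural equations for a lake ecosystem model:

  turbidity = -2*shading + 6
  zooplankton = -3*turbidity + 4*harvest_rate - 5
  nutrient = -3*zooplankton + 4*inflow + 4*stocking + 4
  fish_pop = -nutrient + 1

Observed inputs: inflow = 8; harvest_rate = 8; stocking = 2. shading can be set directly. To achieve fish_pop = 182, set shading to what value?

shading = 11

Substituting into the zooplankton equation gives zooplankton = 6*shading + 9.
Substituting into the nutrient equation gives nutrient = -18*shading + 17.
This gives fish_pop = 18*shading - 16.
Solve 18*shading - 16 = 182: shading = (182 + 16) / 18 = 11.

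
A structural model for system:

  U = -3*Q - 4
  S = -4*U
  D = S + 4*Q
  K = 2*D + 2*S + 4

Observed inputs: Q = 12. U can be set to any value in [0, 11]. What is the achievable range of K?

Intervening on U fixes its value directly, overriding its dependence on Q.
Substituting into the D equation gives D = -4*U + 48.
K becomes -16*U + 100.
Linear in U, so extremes are at the endpoints: U = 0 gives K = 100; U = 11 gives K = -76.

-76 to 100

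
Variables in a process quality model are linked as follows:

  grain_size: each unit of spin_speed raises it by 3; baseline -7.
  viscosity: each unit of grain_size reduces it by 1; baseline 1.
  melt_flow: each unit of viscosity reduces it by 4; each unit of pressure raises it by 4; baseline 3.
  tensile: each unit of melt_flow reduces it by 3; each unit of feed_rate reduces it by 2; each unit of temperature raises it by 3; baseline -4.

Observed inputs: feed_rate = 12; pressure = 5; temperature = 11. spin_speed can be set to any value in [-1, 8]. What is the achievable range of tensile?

Substituting into the viscosity equation gives viscosity = -3*spin_speed + 8.
melt_flow becomes 12*spin_speed - 9.
Substituting into the tensile equation gives tensile = -36*spin_speed + 32.
Linear in spin_speed, so extremes are at the endpoints: spin_speed = -1 gives tensile = 68; spin_speed = 8 gives tensile = -256.

-256 to 68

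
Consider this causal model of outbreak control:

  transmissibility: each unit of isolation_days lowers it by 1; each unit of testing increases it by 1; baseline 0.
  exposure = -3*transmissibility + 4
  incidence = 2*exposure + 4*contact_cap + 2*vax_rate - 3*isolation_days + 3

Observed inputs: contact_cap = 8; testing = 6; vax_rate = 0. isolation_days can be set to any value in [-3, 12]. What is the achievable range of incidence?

-2 to 43

Substituting into the transmissibility equation gives transmissibility = -isolation_days + 6.
Substituting into the exposure equation gives exposure = 3*isolation_days - 14.
So incidence = 3*isolation_days + 7.
Linear in isolation_days, so extremes are at the endpoints: isolation_days = -3 gives incidence = -2; isolation_days = 12 gives incidence = 43.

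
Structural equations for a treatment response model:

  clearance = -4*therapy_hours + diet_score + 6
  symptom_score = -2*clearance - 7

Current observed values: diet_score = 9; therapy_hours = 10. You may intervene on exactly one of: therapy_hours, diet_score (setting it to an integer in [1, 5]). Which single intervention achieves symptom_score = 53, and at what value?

Intervening on therapy_hours: symptom_score = 8*therapy_hours - 37. Reaching 53 requires therapy_hours = 45/4, not an integer.
Intervening on diet_score: with other inputs at their observed values, symptom_score = -2*diet_score + 61. Solving for 53 gives diet_score = 4, within [1, 5].

set diet_score = 4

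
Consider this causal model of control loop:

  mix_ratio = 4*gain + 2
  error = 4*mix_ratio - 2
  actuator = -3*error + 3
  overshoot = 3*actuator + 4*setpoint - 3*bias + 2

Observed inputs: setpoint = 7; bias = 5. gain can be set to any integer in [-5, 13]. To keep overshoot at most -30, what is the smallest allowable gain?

gain = 0

Substituting into the error equation gives error = 16*gain + 6.
This gives actuator = -48*gain - 15.
This gives overshoot = -144*gain - 30.
Require -144*gain - 30 ≤ -30, so gain ≥ 0.
The smallest integer in [-5, 13] satisfying this is 0.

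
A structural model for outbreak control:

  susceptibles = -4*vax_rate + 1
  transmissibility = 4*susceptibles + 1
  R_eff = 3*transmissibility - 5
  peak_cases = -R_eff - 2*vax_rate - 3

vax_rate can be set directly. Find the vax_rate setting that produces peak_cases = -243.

vax_rate = -5

Substituting into the transmissibility equation gives transmissibility = -16*vax_rate + 5.
Substituting into the R_eff equation gives R_eff = -48*vax_rate + 10.
Substituting into the peak_cases equation gives peak_cases = 46*vax_rate - 13.
Solve 46*vax_rate - 13 = -243: vax_rate = (-243 + 13) / 46 = -5.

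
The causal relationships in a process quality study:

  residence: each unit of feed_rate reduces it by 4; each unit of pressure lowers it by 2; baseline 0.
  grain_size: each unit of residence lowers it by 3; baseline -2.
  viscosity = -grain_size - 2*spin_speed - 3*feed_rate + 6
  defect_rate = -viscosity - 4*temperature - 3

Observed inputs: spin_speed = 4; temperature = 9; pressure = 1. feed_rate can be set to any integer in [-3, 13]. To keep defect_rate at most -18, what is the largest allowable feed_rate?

feed_rate = 1

Substituting into the residence equation gives residence = -4*feed_rate - 2.
grain_size becomes 12*feed_rate + 4.
Substituting into the viscosity equation gives viscosity = -15*feed_rate - 6.
So defect_rate = 15*feed_rate - 33.
Require 15*feed_rate - 33 ≤ -18, so feed_rate ≤ 1.
The largest integer in [-3, 13] satisfying this is 1.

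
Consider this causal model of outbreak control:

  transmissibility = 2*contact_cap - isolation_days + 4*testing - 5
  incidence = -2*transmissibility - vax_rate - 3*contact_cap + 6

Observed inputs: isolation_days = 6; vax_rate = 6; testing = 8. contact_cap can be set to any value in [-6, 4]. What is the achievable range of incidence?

Substituting into the transmissibility equation gives transmissibility = 2*contact_cap + 21.
So incidence = -7*contact_cap - 42.
Linear in contact_cap, so extremes are at the endpoints: contact_cap = -6 gives incidence = 0; contact_cap = 4 gives incidence = -70.

-70 to 0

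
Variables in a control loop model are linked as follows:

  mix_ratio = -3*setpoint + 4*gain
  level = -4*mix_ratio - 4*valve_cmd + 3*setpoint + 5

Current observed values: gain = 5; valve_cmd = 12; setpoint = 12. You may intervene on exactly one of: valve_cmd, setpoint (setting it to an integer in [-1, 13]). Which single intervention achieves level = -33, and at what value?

set setpoint = 6

Intervening on valve_cmd: level = -4*valve_cmd + 105. Reaching -33 requires valve_cmd = 69/2, not an integer.
Intervening on setpoint: with other inputs at their observed values, level = 15*setpoint - 123. Solving for -33 gives setpoint = 6, within [-1, 13].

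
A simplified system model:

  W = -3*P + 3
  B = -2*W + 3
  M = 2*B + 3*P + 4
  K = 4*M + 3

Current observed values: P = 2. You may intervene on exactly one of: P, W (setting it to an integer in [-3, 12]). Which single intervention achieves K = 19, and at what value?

Intervening on P: K = 60*P - 5. Reaching 19 requires P = 2/5, not an integer.
Intervening on W: with other inputs at their observed values, K = -16*W + 67. Solving for 19 gives W = 3, within [-3, 12].

set W = 3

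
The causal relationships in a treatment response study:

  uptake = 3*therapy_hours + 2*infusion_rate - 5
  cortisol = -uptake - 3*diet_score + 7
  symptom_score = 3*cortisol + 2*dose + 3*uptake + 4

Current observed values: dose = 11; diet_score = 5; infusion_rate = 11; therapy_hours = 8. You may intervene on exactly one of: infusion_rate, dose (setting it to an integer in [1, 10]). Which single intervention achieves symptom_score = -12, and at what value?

set dose = 4

Intervening on infusion_rate: the paths from infusion_rate to symptom_score cancel (net effect zero), leaving symptom_score = 2; -12 is unreachable this way.
Intervening on dose: with other inputs at their observed values, symptom_score = 2*dose - 20. Solving for -12 gives dose = 4, within [1, 10].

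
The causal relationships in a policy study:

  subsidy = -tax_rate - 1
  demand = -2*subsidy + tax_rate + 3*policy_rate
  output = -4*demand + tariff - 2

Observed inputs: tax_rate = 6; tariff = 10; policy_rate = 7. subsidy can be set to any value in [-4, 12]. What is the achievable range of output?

Intervening on subsidy fixes its value directly, overriding its dependence on tax_rate.
Substituting into the demand equation gives demand = -2*subsidy + 27.
Substituting into the output equation gives output = 8*subsidy - 100.
Linear in subsidy, so extremes are at the endpoints: subsidy = -4 gives output = -132; subsidy = 12 gives output = -4.

-132 to -4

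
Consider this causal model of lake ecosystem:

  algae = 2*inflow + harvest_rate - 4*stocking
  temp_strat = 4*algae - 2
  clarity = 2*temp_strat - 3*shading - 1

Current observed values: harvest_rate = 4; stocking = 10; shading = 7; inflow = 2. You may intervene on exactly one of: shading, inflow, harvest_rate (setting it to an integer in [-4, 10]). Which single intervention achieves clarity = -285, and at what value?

Intervening on shading: with other inputs at their observed values, clarity = -3*shading - 261. Solving for -285 gives shading = 8, within [-4, 10].
Intervening on inflow: clarity = 16*inflow - 314. Reaching -285 requires inflow = 29/16, not an integer.
Intervening on harvest_rate: clarity = 8*harvest_rate - 314. Reaching -285 requires harvest_rate = 29/8, not an integer.

set shading = 8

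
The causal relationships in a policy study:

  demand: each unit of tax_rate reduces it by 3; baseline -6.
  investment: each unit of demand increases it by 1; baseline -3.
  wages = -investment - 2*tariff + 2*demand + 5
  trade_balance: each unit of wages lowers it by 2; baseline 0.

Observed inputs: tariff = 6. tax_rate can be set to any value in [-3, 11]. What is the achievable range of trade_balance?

2 to 86

Substituting into the investment equation gives investment = -3*tax_rate - 9.
wages becomes -3*tax_rate - 10.
This gives trade_balance = 6*tax_rate + 20.
Linear in tax_rate, so extremes are at the endpoints: tax_rate = -3 gives trade_balance = 2; tax_rate = 11 gives trade_balance = 86.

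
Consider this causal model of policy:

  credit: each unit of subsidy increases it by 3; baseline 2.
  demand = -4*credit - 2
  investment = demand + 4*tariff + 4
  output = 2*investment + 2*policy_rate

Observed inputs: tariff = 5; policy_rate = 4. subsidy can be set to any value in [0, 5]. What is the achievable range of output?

-84 to 36

Substituting into the demand equation gives demand = -12*subsidy - 10.
Substituting into the investment equation gives investment = -12*subsidy + 14.
Substituting into the output equation gives output = -24*subsidy + 36.
Linear in subsidy, so extremes are at the endpoints: subsidy = 0 gives output = 36; subsidy = 5 gives output = -84.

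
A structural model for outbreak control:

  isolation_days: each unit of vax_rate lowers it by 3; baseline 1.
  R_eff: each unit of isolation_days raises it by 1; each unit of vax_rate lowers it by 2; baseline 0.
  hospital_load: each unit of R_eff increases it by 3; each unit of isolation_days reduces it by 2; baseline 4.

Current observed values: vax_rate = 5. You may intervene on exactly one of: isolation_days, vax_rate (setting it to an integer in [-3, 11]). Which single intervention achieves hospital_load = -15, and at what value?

set isolation_days = 11

Intervening on isolation_days: with other inputs at their observed values, hospital_load = isolation_days - 26. Solving for -15 gives isolation_days = 11, within [-3, 11].
Intervening on vax_rate: hospital_load = -9*vax_rate + 5. Reaching -15 requires vax_rate = 20/9, not an integer.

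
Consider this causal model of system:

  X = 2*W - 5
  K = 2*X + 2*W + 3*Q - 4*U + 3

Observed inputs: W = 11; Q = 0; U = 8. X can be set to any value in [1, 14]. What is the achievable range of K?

-5 to 21

Intervening on X fixes its value directly, overriding its dependence on W.
Substituting into the K equation gives K = 2*X - 7.
Linear in X, so extremes are at the endpoints: X = 1 gives K = -5; X = 14 gives K = 21.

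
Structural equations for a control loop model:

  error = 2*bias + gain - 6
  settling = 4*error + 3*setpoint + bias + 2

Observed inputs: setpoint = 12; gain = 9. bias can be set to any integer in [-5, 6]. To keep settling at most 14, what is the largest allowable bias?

bias = -4

Substituting into the error equation gives error = 2*bias + 3.
Substituting into the settling equation gives settling = 9*bias + 50.
Require 9*bias + 50 ≤ 14, so bias ≤ -4.
The largest integer in [-5, 6] satisfying this is -4.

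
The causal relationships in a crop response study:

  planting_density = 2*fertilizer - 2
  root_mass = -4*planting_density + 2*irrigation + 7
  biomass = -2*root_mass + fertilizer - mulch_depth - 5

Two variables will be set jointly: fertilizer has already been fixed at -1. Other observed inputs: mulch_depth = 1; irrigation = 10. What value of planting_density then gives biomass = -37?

With fertilizer held at -1:
Intervening on planting_density fixes its value directly, overriding its dependence on fertilizer.
Substituting into the root_mass equation gives root_mass = -4*planting_density + 27.
Substituting into the biomass equation gives biomass = 8*planting_density - 61.
Solve 8*planting_density - 61 = -37: planting_density = (-37 + 61) / 8 = 3.

planting_density = 3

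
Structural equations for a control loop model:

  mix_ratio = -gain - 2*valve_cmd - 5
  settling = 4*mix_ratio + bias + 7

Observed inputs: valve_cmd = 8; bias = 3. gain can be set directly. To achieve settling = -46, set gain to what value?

gain = -7

Substituting into the mix_ratio equation gives mix_ratio = -gain - 21.
Substituting into the settling equation gives settling = -4*gain - 74.
Solve -4*gain - 74 = -46: gain = (-46 + 74) / -4 = -7.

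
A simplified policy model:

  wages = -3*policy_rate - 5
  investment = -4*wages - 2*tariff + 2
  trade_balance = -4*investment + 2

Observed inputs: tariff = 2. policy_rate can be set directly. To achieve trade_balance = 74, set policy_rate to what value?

policy_rate = -3

Substituting into the investment equation gives investment = 12*policy_rate + 18.
Substituting into the trade_balance equation gives trade_balance = -48*policy_rate - 70.
Solve -48*policy_rate - 70 = 74: policy_rate = (74 + 70) / -48 = -3.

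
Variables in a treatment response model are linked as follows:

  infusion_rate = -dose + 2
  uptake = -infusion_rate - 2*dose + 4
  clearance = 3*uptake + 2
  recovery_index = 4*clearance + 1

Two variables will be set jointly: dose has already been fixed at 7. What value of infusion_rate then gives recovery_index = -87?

infusion_rate = -2

With dose held at 7:
Intervening on infusion_rate fixes its value directly, overriding its dependence on dose.
Substituting into the uptake equation gives uptake = -infusion_rate - 10.
clearance becomes -3*infusion_rate - 28.
Substituting into the recovery_index equation gives recovery_index = -12*infusion_rate - 111.
Solve -12*infusion_rate - 111 = -87: infusion_rate = (-87 + 111) / -12 = -2.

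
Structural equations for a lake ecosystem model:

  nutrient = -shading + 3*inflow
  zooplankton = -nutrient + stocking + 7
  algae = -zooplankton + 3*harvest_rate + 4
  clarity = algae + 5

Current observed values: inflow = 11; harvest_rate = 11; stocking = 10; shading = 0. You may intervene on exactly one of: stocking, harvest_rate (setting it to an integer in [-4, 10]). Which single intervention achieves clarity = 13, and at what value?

Intervening on stocking: clarity = -stocking + 68. Reaching 13 requires stocking = 55, outside [-4, 10].
Intervening on harvest_rate: with other inputs at their observed values, clarity = 3*harvest_rate + 25. Solving for 13 gives harvest_rate = -4, within [-4, 10].

set harvest_rate = -4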